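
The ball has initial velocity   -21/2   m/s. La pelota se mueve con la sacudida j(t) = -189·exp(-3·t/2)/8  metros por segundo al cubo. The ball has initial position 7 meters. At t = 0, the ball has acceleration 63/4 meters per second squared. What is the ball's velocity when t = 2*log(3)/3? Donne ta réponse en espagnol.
Debemos encontrar la integral de nuestra ecuación de la sacudida j(t) = -189·exp(-3·t/2)/8 2 veces. Tomando ∫j(t)dt y aplicando a(0) = 63/4, encontramos a(t) = 63·exp(-3·t/2)/4. Integrando la aceleración y usando la condición inicial v(0) = -21/2, obtenemos v(t) = -21·exp(-3·t/2)/2. Usando v(t) = -21·exp(-3·t/2)/2 y sustituyendo t = 2*log(3)/3, encontramos v = -7/2.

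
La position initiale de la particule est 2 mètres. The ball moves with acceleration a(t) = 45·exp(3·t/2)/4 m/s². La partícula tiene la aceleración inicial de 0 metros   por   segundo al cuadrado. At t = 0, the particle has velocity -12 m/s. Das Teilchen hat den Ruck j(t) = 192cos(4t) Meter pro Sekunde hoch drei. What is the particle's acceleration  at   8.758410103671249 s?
We need to integrate our jerk equation j(t) = 192·cos(4·t) 1 time. Taking ∫j(t)dt and applying a(0) = 0, we find a(t) = 48·sin(4·t). From the given acceleration equation a(t) = 48·sin(4·t), we substitute t = 8.758410103671249 to get a = -22.0000923315223.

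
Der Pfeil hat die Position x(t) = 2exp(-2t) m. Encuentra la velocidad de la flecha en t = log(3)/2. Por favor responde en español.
Para resolver esto, necesitamos tomar 1 derivada de nuestra ecuación de la posición x(t) = 2·exp(-2·t). Tomando d/dt de x(t), encontramos v(t) = -4·exp(-2·t). Tenemos la velocidad v(t) = -4·exp(-2·t). Sustituyendo t = log(3)/2: v(log(3)/2) = -4/3.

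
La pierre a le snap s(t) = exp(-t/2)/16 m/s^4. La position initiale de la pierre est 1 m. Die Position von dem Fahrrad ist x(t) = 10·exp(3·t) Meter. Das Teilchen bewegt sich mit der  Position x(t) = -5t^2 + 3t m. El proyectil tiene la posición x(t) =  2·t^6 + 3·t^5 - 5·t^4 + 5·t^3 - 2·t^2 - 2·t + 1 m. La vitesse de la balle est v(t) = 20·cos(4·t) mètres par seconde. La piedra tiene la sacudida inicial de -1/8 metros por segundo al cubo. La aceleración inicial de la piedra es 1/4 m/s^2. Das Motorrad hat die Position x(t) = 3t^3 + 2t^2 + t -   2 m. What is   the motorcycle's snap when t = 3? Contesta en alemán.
Wir müssen unsere Gleichung für die Position x(t) = 3·t^3 + 2·t^2 + t - 2 4-mal ableiten. Durch Ableiten von der Position erhalten wir die Geschwindigkeit: v(t) = 9·t^2 + 4·t + 1. Durch Ableiten von der Geschwindigkeit erhalten wir die Beschleunigung: a(t) = 18·t + 4. Durch Ableiten von der Beschleunigung erhalten wir den Ruck: j(t) = 18. Die Ableitung von dem Ruck ergibt den Snap: s(t) = 0. Aus der Gleichung für den Snap s(t) = 0, setzen wir t = 3 ein und erhalten s = 0.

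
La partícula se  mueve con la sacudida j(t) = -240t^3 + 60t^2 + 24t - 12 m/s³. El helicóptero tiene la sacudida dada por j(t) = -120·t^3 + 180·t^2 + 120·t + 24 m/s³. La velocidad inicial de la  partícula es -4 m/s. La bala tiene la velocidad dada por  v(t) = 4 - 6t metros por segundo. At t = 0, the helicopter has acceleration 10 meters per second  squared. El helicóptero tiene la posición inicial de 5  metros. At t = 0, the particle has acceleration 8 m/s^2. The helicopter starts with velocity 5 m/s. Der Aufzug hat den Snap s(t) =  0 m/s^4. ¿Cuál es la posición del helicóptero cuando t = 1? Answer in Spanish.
Debemos encontrar la antiderivada de nuestra ecuación de la sacudida j(t) = -120·t^3 + 180·t^2 + 120·t + 24 3 veces. Tomando ∫j(t)dt y aplicando a(0) = 10, encontramos a(t) = -30·t^4 + 60·t^3 + 60·t^2 + 24·t + 10. La integral de la aceleración es la velocidad. Usando v(0) = 5, obtenemos v(t) = -6·t^5 + 15·t^4 + 20·t^3 + 12·t^2 + 10·t + 5. Tomando ∫v(t)dt y aplicando x(0) = 5, encontramos x(t) = -t^6 + 3·t^5 + 5·t^4 + 4·t^3 + 5·t^2 + 5·t + 5. De la ecuación de la posición x(t) = -t^6 + 3·t^5 + 5·t^4 + 4·t^3 + 5·t^2 + 5·t + 5, sustituimos t = 1 para obtener x = 26.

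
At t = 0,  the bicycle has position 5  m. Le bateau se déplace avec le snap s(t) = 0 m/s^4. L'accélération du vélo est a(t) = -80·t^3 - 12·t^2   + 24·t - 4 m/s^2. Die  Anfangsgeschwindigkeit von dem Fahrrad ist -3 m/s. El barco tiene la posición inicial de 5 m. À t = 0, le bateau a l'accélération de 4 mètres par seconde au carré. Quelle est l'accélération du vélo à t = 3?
De l'équation de l'accélération a(t) = -80·t^3 - 12·t^2 + 24·t - 4, nous substituons t = 3 pour obtenir a = -2200.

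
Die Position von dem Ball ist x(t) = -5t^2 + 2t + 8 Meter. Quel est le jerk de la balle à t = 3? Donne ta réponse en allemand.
Wir müssen unsere Gleichung für die Position x(t) = -5·t^2 + 2·t + 8 3-mal ableiten. Die Ableitung von der Position ergibt die Geschwindigkeit: v(t) = 2 - 10·t. Durch Ableiten von der Geschwindigkeit erhalten wir die Beschleunigung: a(t) = -10. Die Ableitung von der Beschleunigung ergibt den Ruck: j(t) = 0. Mit j(t) = 0 und Einsetzen von t = 3, finden wir j = 0.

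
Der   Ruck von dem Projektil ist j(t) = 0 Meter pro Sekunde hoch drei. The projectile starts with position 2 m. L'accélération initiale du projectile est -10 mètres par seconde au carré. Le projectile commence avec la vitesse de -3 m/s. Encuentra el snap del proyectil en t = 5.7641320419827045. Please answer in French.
En partant du jerk j(t) = 0, nous prenons 1 dérivée. En dérivant le jerk, nous obtenons le snap: s(t) = 0. De l'équation du snap s(t) = 0, nous substituons t = 5.7641320419827045 pour obtenir s = 0.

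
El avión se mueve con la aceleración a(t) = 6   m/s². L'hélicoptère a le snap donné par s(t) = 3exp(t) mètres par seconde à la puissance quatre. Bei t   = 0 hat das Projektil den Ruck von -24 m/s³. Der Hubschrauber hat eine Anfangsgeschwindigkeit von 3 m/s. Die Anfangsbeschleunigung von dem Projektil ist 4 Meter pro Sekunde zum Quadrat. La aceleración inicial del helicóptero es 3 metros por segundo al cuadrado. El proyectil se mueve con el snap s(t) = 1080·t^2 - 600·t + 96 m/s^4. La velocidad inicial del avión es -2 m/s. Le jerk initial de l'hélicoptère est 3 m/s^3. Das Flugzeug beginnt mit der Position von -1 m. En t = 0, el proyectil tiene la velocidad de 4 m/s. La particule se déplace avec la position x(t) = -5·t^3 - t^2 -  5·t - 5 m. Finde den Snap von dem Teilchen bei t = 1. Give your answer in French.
Nous devons dériver notre équation de la position x(t) = -5·t^3 - t^2 - 5·t - 5 4 fois. En dérivant la position, nous obtenons la vitesse: v(t) = -15·t^2 - 2·t - 5. La dérivée de la vitesse donne l'accélération: a(t) = -30·t - 2. En prenant d/dt de a(t), nous trouvons j(t) = -30. La dérivée du jerk donne le snap: s(t) = 0. Nous avons le snap s(t) = 0. En substituant t = 1: s(1) = 0.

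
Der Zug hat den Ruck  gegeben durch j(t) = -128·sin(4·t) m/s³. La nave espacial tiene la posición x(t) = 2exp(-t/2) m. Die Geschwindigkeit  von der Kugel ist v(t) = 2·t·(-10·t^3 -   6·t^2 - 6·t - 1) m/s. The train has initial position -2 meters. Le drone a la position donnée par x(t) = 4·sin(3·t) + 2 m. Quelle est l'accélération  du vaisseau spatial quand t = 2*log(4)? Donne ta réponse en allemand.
Ausgehend von der Position x(t) = 2·exp(-t/2), nehmen wir 2 Ableitungen. Mit d/dt von x(t) finden wir v(t) = -exp(-t/2). Mit d/dt von v(t) finden wir a(t) = exp(-t/2)/2. Mit a(t) = exp(-t/2)/2 und Einsetzen von t = 2*log(4), finden wir a = 1/8.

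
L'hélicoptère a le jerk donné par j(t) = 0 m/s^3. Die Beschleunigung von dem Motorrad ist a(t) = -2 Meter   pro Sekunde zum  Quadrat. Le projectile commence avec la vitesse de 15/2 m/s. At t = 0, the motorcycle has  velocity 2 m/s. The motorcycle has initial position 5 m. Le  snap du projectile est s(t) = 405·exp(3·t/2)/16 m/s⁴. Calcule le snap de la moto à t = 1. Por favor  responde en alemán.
Ausgehend von der Beschleunigung a(t) = -2, nehmen wir 2 Ableitungen. Die Ableitung von der Beschleunigung ergibt den Ruck: j(t) = 0. Mit d/dt von j(t) finden wir s(t) = 0. Aus der Gleichung für den Snap s(t) = 0, setzen wir t = 1 ein und erhalten s = 0.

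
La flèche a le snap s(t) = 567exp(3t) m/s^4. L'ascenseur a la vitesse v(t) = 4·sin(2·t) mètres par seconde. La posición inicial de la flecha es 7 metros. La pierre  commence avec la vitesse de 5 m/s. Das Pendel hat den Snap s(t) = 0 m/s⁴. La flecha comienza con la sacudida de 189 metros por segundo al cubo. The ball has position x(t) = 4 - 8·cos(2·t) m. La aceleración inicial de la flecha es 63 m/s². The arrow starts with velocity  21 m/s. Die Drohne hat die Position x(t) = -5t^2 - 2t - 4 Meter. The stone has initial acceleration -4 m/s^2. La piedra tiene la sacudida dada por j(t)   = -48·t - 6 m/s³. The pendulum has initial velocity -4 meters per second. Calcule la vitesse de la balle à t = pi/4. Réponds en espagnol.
Partiendo de la posición x(t) = 4 - 8·cos(2·t), tomamos 1 derivada. Tomando d/dt de x(t), encontramos v(t) = 16·sin(2·t). Tenemos la velocidad v(t) = 16·sin(2·t). Sustituyendo t = pi/4: v(pi/4) = 16.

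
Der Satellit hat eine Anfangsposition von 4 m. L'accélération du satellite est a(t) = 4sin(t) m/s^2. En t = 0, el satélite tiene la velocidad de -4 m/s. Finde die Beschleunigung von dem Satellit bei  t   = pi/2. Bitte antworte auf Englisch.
Using a(t) = 4·sin(t) and substituting t = pi/2, we find a = 4.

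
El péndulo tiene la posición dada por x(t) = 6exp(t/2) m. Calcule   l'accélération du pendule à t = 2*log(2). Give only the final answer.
La réponse est 3.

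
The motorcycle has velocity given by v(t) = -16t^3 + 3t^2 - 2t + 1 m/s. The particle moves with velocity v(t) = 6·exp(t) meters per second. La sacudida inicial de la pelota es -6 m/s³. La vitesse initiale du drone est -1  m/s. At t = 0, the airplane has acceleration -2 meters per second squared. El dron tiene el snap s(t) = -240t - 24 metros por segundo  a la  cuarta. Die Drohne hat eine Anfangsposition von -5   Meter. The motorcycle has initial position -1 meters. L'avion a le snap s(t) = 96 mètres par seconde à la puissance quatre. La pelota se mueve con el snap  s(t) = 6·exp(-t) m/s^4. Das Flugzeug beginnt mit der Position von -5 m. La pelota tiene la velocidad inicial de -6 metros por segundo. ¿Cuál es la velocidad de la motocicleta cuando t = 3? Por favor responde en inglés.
Using v(t) = -16·t^3 + 3·t^2 - 2·t + 1 and substituting t = 3, we find v = -410.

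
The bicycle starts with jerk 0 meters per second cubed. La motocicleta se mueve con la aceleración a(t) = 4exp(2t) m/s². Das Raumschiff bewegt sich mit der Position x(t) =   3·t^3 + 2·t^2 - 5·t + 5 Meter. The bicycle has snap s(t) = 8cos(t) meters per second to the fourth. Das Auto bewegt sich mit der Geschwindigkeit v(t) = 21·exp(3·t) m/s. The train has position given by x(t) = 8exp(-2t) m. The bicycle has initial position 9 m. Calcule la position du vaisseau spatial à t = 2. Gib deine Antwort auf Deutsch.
Aus der Gleichung für die Position x(t) = 3·t^3 + 2·t^2 - 5·t + 5, setzen wir t = 2 ein und erhalten x = 27.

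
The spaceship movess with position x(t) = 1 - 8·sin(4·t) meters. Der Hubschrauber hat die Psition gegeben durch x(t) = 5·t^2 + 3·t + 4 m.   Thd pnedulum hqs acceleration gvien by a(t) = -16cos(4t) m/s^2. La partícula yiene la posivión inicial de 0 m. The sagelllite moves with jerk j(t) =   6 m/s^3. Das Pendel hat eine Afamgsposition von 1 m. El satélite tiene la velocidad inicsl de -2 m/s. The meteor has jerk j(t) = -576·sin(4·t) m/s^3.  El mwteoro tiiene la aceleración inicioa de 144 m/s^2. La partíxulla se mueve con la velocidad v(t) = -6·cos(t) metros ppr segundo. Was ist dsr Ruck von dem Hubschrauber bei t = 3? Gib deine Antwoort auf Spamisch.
Debemos derivar nuestra ecuación de la posición x(t) = 5·t^2 + 3·t + 4 3 veces. La derivada de la posición da la velocidad: v(t) = 10·t + 3. La derivada de la velocidad da la aceleración: a(t) = 10. Derivando la aceleración, obtenemos la sacudida: j(t) = 0. De la ecuación de la sacudida j(t) = 0, sustituimos t = 3 para obtener j = 0.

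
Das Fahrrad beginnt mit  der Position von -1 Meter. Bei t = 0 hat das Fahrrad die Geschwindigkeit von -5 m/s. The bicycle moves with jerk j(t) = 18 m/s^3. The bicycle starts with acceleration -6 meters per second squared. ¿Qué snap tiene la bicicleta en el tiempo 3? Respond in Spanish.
Partiendo de la sacudida j(t) = 18, tomamos 1 derivada. La derivada de la sacudida da el snap: s(t) = 0. Tenemos el snap s(t) = 0. Sustituyendo t = 3: s(3) = 0.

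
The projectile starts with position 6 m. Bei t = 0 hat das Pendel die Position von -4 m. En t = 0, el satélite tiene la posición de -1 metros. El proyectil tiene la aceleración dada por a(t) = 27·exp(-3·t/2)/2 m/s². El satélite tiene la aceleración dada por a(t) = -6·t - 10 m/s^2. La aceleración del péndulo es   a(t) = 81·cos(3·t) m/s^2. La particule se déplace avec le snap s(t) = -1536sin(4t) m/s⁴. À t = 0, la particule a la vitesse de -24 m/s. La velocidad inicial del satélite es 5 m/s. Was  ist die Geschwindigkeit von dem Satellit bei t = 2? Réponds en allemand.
Um dies zu lösen, müssen wir 1 Integral unserer Gleichung für die Beschleunigung a(t) = -6·t - 10 finden. Die Stammfunktion von der Beschleunigung ist die Geschwindigkeit. Mit v(0) = 5 erhalten wir v(t) = -3·t^2 - 10·t + 5. Mit v(t) = -3·t^2 - 10·t + 5 und Einsetzen von t = 2, finden wir v = -27.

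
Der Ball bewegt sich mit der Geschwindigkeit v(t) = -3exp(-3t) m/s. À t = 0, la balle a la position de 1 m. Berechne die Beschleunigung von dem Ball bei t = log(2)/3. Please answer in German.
Um dies zu lösen, müssen wir 1 Ableitung unserer Gleichung für die Geschwindigkeit v(t) = -3·exp(-3·t) nehmen. Mit d/dt von v(t) finden wir a(t) = 9·exp(-3·t). Wir haben die Beschleunigung a(t) = 9·exp(-3·t). Durch Einsetzen von t = log(2)/3: a(log(2)/3) = 9/2.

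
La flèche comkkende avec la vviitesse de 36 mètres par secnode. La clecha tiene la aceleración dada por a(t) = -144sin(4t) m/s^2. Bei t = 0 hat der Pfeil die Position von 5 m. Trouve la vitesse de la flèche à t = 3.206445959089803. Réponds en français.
Nous devons intégrer notre équation de l'accélération a(t) = -144·sin(4·t) 1 fois. En intégrant l'accélération et en utilisant la condition initiale v(0) = 36, nous obtenons v(t) = 36·cos(4·t). De l'équation de la vitesse v(t) = 36·cos(4·t), nous substituons t = 3.206445959089803 pour obtenir v = 34.7954637949137.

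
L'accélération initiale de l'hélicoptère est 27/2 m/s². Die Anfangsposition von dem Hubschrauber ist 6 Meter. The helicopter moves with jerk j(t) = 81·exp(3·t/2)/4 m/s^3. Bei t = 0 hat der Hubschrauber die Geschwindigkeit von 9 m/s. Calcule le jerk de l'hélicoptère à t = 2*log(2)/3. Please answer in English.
From the given jerk equation j(t) = 81·exp(3·t/2)/4, we substitute t = 2*log(2)/3 to get j = 81/2.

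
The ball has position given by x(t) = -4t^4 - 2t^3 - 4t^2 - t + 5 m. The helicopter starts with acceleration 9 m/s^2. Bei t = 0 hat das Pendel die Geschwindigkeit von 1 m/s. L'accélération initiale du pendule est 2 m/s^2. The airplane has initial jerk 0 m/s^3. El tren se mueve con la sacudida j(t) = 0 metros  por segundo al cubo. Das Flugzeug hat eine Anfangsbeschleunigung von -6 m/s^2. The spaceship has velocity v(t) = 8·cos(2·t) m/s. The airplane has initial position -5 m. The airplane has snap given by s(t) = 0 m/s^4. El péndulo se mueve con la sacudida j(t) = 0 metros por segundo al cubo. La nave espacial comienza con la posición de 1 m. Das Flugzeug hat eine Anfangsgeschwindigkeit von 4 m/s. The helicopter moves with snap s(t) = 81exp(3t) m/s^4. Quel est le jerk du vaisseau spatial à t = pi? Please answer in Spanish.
Partiendo de la velocidad v(t) = 8·cos(2·t), tomamos 2 derivadas. Tomando d/dt de v(t), encontramos a(t) = -16·sin(2·t). La derivada de la aceleración da la sacudida: j(t) = -32·cos(2·t). Usando j(t) = -32·cos(2·t) y sustituyendo t = pi, encontramos j = -32.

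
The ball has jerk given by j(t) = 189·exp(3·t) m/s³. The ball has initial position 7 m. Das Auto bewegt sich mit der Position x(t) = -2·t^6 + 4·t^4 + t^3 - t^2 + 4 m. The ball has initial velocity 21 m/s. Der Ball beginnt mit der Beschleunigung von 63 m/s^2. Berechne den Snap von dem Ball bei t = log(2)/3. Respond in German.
Ausgehend von dem Ruck j(t) = 189·exp(3·t), nehmen wir 1 Ableitung. Die Ableitung von dem Ruck ergibt den Snap: s(t) = 567·exp(3·t). Aus der Gleichung für den Snap s(t) = 567·exp(3·t), setzen wir t = log(2)/3 ein und erhalten s = 1134.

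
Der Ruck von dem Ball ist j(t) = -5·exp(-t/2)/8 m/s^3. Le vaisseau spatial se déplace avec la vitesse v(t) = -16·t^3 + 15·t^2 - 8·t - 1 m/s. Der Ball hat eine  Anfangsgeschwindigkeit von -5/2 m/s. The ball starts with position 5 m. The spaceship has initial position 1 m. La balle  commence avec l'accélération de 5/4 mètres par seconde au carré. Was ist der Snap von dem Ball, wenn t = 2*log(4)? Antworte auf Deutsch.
Ausgehend von dem Ruck j(t) = -5·exp(-t/2)/8, nehmen wir 1 Ableitung. Durch Ableiten von dem Ruck erhalten wir den Snap: s(t) = 5·exp(-t/2)/16. Aus der Gleichung für den Snap s(t) = 5·exp(-t/2)/16, setzen wir t = 2*log(4) ein und erhalten s = 5/64.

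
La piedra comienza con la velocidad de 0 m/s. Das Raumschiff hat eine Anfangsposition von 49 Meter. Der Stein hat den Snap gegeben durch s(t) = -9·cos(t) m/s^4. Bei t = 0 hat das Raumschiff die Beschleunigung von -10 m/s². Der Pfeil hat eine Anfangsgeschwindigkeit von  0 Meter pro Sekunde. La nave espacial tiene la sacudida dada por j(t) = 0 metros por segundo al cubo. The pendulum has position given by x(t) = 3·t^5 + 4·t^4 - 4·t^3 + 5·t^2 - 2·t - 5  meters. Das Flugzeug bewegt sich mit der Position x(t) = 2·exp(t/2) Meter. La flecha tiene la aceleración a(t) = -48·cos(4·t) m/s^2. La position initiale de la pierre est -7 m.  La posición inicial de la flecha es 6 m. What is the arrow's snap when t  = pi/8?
Starting from acceleration a(t) = -48·cos(4·t), we take 2 derivatives. The derivative of acceleration gives jerk: j(t) = 192·sin(4·t). Differentiating jerk, we get snap: s(t) = 768·cos(4·t). From the given snap equation s(t) = 768·cos(4·t), we substitute t = pi/8 to get s = 0.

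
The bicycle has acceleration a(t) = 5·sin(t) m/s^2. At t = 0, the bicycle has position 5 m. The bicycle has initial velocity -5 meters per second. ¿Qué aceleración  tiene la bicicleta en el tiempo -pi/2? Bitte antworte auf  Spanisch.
Usando a(t) = 5·sin(t) y sustituyendo t = -pi/2, encontramos a = -5.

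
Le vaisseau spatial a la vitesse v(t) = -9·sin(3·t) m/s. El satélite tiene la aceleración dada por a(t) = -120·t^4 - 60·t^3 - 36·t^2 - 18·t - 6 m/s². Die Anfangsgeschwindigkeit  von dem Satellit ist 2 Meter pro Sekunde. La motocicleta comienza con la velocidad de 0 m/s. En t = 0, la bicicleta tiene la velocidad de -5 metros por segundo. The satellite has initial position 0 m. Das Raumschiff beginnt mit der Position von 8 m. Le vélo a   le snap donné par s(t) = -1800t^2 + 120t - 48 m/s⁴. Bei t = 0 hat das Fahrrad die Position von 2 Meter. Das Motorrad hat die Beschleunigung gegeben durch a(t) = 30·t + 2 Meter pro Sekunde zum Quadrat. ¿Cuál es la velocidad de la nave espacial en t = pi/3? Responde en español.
Usando v(t) = -9·sin(3·t) y sustituyendo t = pi/3, encontramos v = 0.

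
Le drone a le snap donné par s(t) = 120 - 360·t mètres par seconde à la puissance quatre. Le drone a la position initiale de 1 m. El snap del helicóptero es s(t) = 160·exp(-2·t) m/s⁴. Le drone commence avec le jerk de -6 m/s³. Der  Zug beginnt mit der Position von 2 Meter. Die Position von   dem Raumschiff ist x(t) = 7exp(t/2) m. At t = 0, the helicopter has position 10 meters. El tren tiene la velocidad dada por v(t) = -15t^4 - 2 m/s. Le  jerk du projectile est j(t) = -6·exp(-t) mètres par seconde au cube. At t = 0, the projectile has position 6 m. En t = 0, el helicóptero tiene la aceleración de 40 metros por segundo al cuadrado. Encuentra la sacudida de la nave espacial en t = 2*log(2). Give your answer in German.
Wir müssen unsere Gleichung für die Position x(t) = 7·exp(t/2) 3-mal ableiten. Mit d/dt von x(t) finden wir v(t) = 7·exp(t/2)/2. Die Ableitung von der Geschwindigkeit ergibt die Beschleunigung: a(t) = 7·exp(t/2)/4. Die Ableitung von der Beschleunigung ergibt den Ruck: j(t) = 7·exp(t/2)/8. Wir haben den Ruck j(t) = 7·exp(t/2)/8. Durch Einsetzen von t = 2*log(2): j(2*log(2)) = 7/4.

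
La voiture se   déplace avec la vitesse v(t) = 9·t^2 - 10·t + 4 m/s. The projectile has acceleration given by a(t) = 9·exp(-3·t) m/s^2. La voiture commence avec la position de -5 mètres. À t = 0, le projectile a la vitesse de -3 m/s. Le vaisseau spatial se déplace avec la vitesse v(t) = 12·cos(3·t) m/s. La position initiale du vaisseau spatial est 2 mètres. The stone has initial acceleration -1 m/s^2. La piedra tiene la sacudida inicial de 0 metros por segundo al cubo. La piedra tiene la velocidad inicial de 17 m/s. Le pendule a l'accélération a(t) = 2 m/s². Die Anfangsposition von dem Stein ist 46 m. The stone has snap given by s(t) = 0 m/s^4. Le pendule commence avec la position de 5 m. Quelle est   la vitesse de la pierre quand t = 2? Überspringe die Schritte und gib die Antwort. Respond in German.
v(2) = 15.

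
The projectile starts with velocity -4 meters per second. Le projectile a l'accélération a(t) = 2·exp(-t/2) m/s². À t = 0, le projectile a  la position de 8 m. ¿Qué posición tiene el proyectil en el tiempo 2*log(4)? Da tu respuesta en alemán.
Um dies zu lösen, müssen wir 2 Stammfunktionen unserer Gleichung für die Beschleunigung a(t) = 2·exp(-t/2) finden. Das Integral von der Beschleunigung, mit v(0) = -4, ergibt die Geschwindigkeit: v(t) = -4·exp(-t/2). Die Stammfunktion von der Geschwindigkeit, mit x(0) = 8, ergibt die Position: x(t) = 8·exp(-t/2). Mit x(t) = 8·exp(-t/2) und Einsetzen von t = 2*log(4), finden wir x = 2.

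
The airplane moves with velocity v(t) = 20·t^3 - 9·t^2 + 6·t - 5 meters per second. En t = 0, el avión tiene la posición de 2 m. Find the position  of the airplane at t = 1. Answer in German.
Wir müssen die Stammfunktion unserer Gleichung für die Geschwindigkeit v(t) = 20·t^3 - 9·t^2 + 6·t - 5 1-mal finden. Mit ∫v(t)dt und Anwendung von x(0) = 2, finden wir x(t) = 5·t^4 - 3·t^3 + 3·t^2 - 5·t + 2. Aus der Gleichung für die Position x(t) = 5·t^4 - 3·t^3 + 3·t^2 - 5·t + 2, setzen wir t = 1 ein und erhalten x = 2.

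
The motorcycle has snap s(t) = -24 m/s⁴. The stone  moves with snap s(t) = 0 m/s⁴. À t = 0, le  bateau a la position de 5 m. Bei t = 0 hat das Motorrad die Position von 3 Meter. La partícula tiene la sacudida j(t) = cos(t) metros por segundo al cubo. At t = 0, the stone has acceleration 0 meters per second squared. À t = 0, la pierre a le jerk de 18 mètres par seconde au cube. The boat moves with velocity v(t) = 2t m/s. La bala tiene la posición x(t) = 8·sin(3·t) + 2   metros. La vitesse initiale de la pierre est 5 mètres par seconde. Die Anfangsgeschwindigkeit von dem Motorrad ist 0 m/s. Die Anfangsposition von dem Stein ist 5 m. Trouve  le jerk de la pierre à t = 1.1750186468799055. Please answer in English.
We need to integrate our snap equation s(t) = 0 1 time. Integrating snap and using the initial condition j(0) = 18, we get j(t) = 18. We have jerk j(t) = 18. Substituting t = 1.1750186468799055: j(1.1750186468799055) = 18.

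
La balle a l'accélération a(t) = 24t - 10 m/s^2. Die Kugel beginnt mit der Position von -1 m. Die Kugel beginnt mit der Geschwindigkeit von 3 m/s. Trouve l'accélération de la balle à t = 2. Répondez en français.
En utilisant a(t) = 24·t - 10 et en substituant t = 2, nous trouvons a = 38.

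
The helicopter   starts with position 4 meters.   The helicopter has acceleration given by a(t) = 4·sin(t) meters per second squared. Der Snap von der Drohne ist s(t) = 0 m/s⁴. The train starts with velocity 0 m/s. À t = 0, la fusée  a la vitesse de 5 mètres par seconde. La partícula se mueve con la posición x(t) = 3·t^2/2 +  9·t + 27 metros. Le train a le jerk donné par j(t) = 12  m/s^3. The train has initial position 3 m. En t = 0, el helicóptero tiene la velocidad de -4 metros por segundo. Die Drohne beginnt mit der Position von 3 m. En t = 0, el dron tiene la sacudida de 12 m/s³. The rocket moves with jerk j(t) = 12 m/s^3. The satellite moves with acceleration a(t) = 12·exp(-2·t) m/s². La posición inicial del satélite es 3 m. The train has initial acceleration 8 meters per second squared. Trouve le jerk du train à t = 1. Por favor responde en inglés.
We have jerk j(t) = 12. Substituting t = 1: j(1) = 12.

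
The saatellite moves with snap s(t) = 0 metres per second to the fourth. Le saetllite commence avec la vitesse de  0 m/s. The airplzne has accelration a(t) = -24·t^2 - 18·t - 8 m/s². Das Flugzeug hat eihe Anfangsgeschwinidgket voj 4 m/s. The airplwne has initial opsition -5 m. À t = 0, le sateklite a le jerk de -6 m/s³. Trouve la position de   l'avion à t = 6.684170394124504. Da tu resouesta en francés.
Pour résoudre ceci, nous devons prendre 2 primitives de notre équation de l'accélération a(t) = -24·t^2 - 18·t - 8. En prenant ∫a(t)dt et en appliquant v(0) = 4, nous trouvons v(t) = -8·t^3 - 9·t^2 - 8·t + 4. L'intégrale de la vitesse est la position. En utilisant x(0) = -5, nous obtenons x(t) = -2·t^4 - 3·t^3 - 4·t^2 + 4·t - 5. En utilisant x(t) = -2·t^4 - 3·t^3 - 4·t^2 + 4·t - 5 et en substituant t = 6.684170394124504, nous trouvons x = -5045.15592265461.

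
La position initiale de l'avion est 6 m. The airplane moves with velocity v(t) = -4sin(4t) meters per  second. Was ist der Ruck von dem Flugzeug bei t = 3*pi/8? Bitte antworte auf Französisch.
En partant de la vitesse v(t) = -4·sin(4·t), nous prenons 2 dérivées. La dérivée de la vitesse donne l'accélération: a(t) = -16·cos(4·t). En prenant d/dt de a(t), nous trouvons j(t) = 64·sin(4·t). Nous avons le jerk j(t) = 64·sin(4·t). En substituant t = 3*pi/8: j(3*pi/8) = -64.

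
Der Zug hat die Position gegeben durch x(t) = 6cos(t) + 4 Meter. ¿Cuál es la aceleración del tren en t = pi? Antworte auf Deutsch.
Um dies zu lösen, müssen wir 2 Ableitungen unserer Gleichung für die Position x(t) = 6·cos(t) + 4 nehmen. Die Ableitung von der Position ergibt die Geschwindigkeit: v(t) = -6·sin(t). Mit d/dt von v(t) finden wir a(t) = -6·cos(t). Mit a(t) = -6·cos(t) und Einsetzen von t = pi, finden wir a = 6.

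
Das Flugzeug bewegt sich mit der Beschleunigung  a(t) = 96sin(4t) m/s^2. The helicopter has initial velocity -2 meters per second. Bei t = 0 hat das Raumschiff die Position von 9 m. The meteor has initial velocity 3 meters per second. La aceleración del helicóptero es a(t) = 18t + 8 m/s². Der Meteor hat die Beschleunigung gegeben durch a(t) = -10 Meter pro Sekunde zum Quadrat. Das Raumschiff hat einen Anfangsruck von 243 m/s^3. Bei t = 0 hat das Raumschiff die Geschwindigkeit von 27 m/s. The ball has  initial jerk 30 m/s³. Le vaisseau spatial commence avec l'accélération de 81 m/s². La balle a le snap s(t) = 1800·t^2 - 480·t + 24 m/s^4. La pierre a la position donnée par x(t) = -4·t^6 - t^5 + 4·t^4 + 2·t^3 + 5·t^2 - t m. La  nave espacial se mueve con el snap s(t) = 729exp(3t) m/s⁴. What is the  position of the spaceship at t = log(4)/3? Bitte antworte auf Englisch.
To solve this, we need to take 4 antiderivatives of our snap equation s(t) = 729·exp(3·t). The integral of snap is jerk. Using j(0) = 243, we get j(t) = 243·exp(3·t). Integrating jerk and using the initial condition a(0) = 81, we get a(t) = 81·exp(3·t). The antiderivative of acceleration, with v(0) = 27, gives velocity: v(t) = 27·exp(3·t). The integral of velocity, with x(0) = 9, gives position: x(t) = 9·exp(3·t). We have position x(t) = 9·exp(3·t). Substituting t = log(4)/3: x(log(4)/3) = 36.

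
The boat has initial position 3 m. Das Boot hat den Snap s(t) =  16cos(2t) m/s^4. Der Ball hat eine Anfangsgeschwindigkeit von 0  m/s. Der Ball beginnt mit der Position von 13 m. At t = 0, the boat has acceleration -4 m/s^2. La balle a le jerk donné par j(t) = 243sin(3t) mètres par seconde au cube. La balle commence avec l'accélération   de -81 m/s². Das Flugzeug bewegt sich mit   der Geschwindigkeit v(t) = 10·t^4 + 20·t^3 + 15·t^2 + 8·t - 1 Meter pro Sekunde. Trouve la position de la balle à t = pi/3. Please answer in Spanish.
Necesitamos integrar nuestra ecuación de la sacudida j(t) = 243·sin(3·t) 3 veces. Tomando ∫j(t)dt y aplicando a(0) = -81, encontramos a(t) = -81·cos(3·t). La antiderivada de la aceleración es la velocidad. Usando v(0) = 0, obtenemos v(t) = -27·sin(3·t). Tomando ∫v(t)dt y aplicando x(0) = 13, encontramos x(t) = 9·cos(3·t) + 4. De la ecuación de la posición x(t) = 9·cos(3·t) + 4, sustituimos t = pi/3 para obtener x = -5.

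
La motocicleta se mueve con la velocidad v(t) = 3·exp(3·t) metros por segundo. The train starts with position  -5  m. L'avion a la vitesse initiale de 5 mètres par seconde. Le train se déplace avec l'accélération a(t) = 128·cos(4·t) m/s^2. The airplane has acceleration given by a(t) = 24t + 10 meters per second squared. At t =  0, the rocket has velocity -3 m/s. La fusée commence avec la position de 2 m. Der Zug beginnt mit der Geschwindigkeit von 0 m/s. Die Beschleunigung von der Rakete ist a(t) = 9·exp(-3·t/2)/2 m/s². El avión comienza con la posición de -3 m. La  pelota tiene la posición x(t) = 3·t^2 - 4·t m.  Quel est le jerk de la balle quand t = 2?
Nous devons dériver notre équation de la position x(t) = 3·t^2 - 4·t 3 fois. La dérivée de la position donne la vitesse: v(t) = 6·t - 4. En prenant d/dt de v(t), nous trouvons a(t) = 6. La dérivée de l'accélération donne le jerk: j(t) = 0. Nous avons le jerk j(t) = 0. En substituant t = 2: j(2) = 0.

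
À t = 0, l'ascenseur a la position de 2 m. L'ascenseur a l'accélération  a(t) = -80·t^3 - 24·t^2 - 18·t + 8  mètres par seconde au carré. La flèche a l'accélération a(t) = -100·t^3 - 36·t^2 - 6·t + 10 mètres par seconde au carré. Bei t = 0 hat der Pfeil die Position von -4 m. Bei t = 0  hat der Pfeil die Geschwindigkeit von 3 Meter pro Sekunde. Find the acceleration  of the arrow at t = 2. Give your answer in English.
From the given acceleration equation a(t) = -100·t^3 - 36·t^2 - 6·t + 10, we substitute t = 2 to get a = -946.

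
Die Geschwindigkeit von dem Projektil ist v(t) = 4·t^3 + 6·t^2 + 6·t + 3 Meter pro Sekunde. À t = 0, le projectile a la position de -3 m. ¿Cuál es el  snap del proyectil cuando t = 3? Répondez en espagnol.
Partiendo de la velocidad v(t) = 4·t^3 + 6·t^2 + 6·t + 3, tomamos 3 derivadas. La derivada de la velocidad da la aceleración: a(t) = 12·t^2 + 12·t + 6. La derivada de la aceleración da la sacudida: j(t) = 24·t + 12. La derivada de la sacudida da el snap: s(t) = 24. De la ecuación del snap s(t) = 24, sustituimos t = 3 para obtener s = 24.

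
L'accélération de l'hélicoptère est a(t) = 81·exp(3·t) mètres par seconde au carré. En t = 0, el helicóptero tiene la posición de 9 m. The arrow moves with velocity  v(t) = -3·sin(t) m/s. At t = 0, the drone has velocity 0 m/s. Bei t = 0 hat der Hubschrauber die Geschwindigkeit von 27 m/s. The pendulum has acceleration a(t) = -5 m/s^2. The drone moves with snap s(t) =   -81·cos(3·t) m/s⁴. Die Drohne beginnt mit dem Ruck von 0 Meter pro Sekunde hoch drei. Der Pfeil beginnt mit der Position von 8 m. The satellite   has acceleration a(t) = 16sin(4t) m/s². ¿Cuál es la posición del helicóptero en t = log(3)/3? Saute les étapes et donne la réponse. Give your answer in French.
À t = log(3)/3, x = 27.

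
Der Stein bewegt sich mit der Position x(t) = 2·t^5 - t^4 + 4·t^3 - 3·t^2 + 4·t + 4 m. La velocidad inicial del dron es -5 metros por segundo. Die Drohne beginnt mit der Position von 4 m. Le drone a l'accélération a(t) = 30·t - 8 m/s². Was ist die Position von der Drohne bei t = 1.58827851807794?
Um dies zu lösen, müssen wir 2 Stammfunktionen unserer Gleichung für die Beschleunigung a(t) = 30·t - 8 finden. Das Integral von der Beschleunigung ist die Geschwindigkeit. Mit v(0) = -5 erhalten wir v(t) = 15·t^2 - 8·t - 5. Mit ∫v(t)dt und Anwendung von x(0) = 4, finden wir x(t) = 5·t^3 - 4·t^2 - 5·t + 4. Wir haben die Position x(t) = 5·t^3 - 4·t^2 - 5·t + 4. Durch Einsetzen von t = 1.58827851807794: x(1.58827851807794) = 6.00127728291861.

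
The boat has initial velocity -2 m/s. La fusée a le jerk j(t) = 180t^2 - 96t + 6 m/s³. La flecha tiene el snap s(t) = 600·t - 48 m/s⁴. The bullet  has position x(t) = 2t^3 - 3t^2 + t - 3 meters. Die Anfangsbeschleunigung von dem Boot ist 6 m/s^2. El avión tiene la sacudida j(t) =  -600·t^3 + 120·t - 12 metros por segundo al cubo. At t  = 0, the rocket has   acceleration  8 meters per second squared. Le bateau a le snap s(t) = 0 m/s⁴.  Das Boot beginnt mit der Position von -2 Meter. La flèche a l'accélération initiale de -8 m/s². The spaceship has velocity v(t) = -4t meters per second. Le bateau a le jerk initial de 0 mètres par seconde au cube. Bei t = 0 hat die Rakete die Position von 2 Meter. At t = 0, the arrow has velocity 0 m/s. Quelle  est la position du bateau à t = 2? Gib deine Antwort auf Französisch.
En partant du snap s(t) = 0, nous prenons 4 intégrales. En intégrant le snap et en utilisant la condition initiale j(0) = 0, nous obtenons j(t) = 0. La primitive du jerk, avec a(0) = 6, donne l'accélération: a(t) = 6. La primitive de l'accélération est la vitesse. En utilisant v(0) = -2, nous obtenons v(t) = 6·t - 2. En prenant ∫v(t)dt et en appliquant x(0) = -2, nous trouvons x(t) = 3·t^2 - 2·t - 2. En utilisant x(t) = 3·t^2 - 2·t - 2 et en substituant t = 2, nous trouvons x = 6.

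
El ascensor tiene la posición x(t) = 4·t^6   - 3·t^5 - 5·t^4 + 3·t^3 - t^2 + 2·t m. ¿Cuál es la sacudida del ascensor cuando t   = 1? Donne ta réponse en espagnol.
Partiendo de la posición x(t) = 4·t^6 - 3·t^5 - 5·t^4 + 3·t^3 - t^2 + 2·t, tomamos 3 derivadas. La derivada de la posición da la velocidad: v(t) = 24·t^5 - 15·t^4 - 20·t^3 + 9·t^2 - 2·t + 2. Derivando la velocidad, obtenemos la aceleración: a(t) = 120·t^4 - 60·t^3 - 60·t^2 + 18·t - 2. La derivada de la aceleración da la sacudida: j(t) = 480·t^3 - 180·t^2 - 120·t + 18. Usando j(t) = 480·t^3 - 180·t^2 - 120·t + 18 y sustituyendo t = 1, encontramos j = 198.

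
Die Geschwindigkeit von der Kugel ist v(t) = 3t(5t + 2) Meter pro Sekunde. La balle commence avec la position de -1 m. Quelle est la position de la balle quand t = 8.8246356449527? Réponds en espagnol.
Partiendo de la velocidad v(t) = 3·t·(5·t + 2), tomamos 1 integral. La integral de la velocidad, con x(0) = -1, da la posición: x(t) = 5·t^3 + 3·t^2 - 1. Tenemos la posición x(t) = 5·t^3 + 3·t^2 - 1. Sustituyendo t = 8.8246356449527: x(8.8246356449527) = 3668.67953551457.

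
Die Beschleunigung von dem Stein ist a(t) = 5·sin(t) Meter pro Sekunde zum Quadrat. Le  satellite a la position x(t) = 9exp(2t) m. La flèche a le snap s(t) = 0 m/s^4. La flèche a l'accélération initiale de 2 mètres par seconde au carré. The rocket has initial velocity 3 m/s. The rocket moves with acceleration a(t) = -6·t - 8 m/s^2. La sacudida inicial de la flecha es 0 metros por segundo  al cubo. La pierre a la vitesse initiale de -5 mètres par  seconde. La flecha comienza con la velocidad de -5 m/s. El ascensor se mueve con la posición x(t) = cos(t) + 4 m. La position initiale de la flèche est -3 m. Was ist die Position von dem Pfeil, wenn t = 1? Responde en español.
Para resolver esto, necesitamos tomar 4 antiderivadas de nuestra ecuación del snap s(t) = 0. La antiderivada del snap es la sacudida. Usando j(0) = 0, obtenemos j(t) = 0. La antiderivada de la sacudida es la aceleración. Usando a(0) = 2, obtenemos a(t) = 2. La antiderivada de la aceleración, con v(0) = -5, da la velocidad: v(t) = 2·t - 5. Tomando ∫v(t)dt y aplicando x(0) = -3, encontramos x(t) = t^2 - 5·t - 3. Tenemos la posición x(t) = t^2 - 5·t - 3. Sustituyendo t = 1: x(1) = -7.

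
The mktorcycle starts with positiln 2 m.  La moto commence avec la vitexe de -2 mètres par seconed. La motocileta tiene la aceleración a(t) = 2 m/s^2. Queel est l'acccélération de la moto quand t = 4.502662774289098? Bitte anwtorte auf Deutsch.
Mit a(t) = 2 und Einsetzen von t = 4.502662774289098, finden wir a = 2.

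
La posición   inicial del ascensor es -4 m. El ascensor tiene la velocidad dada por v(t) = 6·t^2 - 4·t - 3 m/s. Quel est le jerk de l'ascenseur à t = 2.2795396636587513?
Nous devons dériver notre équation de la vitesse v(t) = 6·t^2 - 4·t - 3 2 fois. La dérivée de la vitesse donne l'accélération: a(t) = 12·t - 4. En prenant d/dt de a(t), nous trouvons j(t) = 12. De l'équation du jerk j(t) = 12, nous substituons t = 2.2795396636587513 pour obtenir j = 12.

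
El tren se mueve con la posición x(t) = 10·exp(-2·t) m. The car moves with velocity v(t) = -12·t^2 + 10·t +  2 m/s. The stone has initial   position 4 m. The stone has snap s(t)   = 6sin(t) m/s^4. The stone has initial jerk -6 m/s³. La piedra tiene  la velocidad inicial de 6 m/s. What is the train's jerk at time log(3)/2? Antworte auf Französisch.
Nous devons dériver notre équation de la position x(t) = 10·exp(-2·t) 3 fois. En prenant d/dt de x(t), nous trouvons v(t) = -20·exp(-2·t). En prenant d/dt de v(t), nous trouvons a(t) = 40·exp(-2·t). En prenant d/dt de a(t), nous trouvons j(t) = -80·exp(-2·t). De l'équation du jerk j(t) = -80·exp(-2·t), nous substituons t = log(3)/2 pour obtenir j = -80/3.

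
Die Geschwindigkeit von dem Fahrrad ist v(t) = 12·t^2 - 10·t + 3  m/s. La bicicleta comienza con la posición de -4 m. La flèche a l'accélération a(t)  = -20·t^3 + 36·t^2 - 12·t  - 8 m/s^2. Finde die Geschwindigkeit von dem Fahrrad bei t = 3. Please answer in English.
Using v(t) = 12·t^2 - 10·t + 3 and substituting t = 3, we find v = 81.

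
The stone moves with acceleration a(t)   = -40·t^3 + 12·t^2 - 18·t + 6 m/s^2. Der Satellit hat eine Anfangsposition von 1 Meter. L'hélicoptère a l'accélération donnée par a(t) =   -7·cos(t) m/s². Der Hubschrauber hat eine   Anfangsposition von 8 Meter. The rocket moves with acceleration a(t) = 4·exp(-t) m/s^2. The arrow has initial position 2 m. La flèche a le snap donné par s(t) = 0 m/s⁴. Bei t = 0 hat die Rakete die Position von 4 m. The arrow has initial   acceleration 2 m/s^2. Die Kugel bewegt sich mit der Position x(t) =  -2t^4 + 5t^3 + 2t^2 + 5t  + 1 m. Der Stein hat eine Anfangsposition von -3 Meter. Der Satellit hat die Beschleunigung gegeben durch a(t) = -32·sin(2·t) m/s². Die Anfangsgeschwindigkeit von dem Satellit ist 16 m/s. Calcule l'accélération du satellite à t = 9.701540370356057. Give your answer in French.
De l'équation de l'accélération a(t) = -32·sin(2·t), nous substituons t = 9.701540370356057 pour obtenir a = -16.8220470549768.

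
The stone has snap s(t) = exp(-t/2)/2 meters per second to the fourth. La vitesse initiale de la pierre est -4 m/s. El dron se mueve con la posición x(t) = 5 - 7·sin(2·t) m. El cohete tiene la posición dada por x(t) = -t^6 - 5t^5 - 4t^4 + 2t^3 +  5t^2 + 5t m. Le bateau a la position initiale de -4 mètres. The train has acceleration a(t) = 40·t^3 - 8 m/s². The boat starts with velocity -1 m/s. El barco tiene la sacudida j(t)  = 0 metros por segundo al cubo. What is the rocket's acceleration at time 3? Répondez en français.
Pour résoudre ceci, nous devons prendre 2 dérivées de notre équation de la position x(t) = -t^6 - 5·t^5 - 4·t^4 + 2·t^3 + 5·t^2 + 5·t. La dérivée de la position donne la vitesse: v(t) = -6·t^5 - 25·t^4 - 16·t^3 + 6·t^2 + 10·t + 5. La dérivée de la vitesse donne l'accélération: a(t) = -30·t^4 - 100·t^3 - 48·t^2 + 12·t + 10. En utilisant a(t) = -30·t^4 - 100·t^3 - 48·t^2 + 12·t + 10 et en substituant t = 3, nous trouvons a = -5516.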